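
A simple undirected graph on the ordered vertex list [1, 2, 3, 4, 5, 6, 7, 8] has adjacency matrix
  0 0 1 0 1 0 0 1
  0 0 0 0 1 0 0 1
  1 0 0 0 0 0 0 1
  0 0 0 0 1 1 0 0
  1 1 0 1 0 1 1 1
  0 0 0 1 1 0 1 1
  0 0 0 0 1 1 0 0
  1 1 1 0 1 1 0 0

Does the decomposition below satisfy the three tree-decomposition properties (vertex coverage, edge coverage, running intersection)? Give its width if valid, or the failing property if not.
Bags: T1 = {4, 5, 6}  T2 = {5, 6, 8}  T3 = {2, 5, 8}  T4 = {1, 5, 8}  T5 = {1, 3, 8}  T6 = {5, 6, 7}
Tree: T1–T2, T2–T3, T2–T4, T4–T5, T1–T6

Vertex coverage: the bags together contain {1, 2, 3, 4, 5, 6, 7, 8}, the full vertex set. Edge coverage: each edge of G has both endpoints in at least one bag. Running intersection: for every vertex, the bags containing it form a connected subtree. All three properties hold, so this is a valid tree decomposition of width max|bag| − 1 = 2, and hence tw(G) ≤ 2.

Yes; width 2.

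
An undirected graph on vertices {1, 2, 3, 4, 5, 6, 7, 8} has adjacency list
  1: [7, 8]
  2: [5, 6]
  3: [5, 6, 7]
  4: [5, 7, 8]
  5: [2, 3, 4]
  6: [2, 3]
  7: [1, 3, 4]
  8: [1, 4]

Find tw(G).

2

A width-2 tree decomposition is:
Bags: B1 = {1, 4, 8}  B2 = {1, 4, 7}  B3 = {4, 5, 7}  B4 = {3, 5, 7}  B5 = {2, 3, 5}  B6 = {2, 3, 6}
Tree: B1–B2, B2–B3, B3–B4, B4–B5, B5–B6
Every bag has size at most 3, so the width is 3 − 1 = 2 and tw(G) ≤ 2. Since 8–1–7–4–8 is a cycle in G, G is not acyclic. Forests are exactly the graphs of treewidth ≤ 1, so tw(G) ≥ 2. Combining the bounds, tw(G) = 2.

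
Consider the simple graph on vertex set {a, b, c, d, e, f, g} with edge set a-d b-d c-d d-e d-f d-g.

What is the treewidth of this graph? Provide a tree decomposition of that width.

Treewidth 1.
Bags: B1 = {d, g}  B2 = {d, f}  B3 = {c, d}  B4 = {d, e}  B5 = {a, d}  B6 = {b, d}
Tree: B1–B2, B2–B3, B1–B4, B4–B5, B3–B6

The largest bag has 2 vertices, giving width 1; this decomposition certifies tw(G) ≤ 1. G has an edge, so its treewidth is at least 1. Therefore the treewidth is 1.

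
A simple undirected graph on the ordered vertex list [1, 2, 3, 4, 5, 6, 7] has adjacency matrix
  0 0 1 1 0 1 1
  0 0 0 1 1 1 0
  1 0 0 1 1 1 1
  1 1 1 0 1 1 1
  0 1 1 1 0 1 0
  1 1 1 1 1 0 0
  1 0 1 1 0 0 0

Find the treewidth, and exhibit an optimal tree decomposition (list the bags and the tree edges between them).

Treewidth 3.
One optimal decomposition is:
Bags: B1 = {3, 4, 5, 6}  B2 = {1, 3, 4, 6}  B3 = {2, 4, 5, 6}  B4 = {1, 3, 4, 7}
Tree: B1–B2, B1–B3, B2–B4

Each bag holds 4 vertices, so the decomposition has width 3, which upper-bounds the treewidth. On the other hand G contains the 4-clique {2, 4, 5, 6}. A clique must lie in a single bag of any decomposition, so no decomposition can have width below 3. Therefore the treewidth is 3.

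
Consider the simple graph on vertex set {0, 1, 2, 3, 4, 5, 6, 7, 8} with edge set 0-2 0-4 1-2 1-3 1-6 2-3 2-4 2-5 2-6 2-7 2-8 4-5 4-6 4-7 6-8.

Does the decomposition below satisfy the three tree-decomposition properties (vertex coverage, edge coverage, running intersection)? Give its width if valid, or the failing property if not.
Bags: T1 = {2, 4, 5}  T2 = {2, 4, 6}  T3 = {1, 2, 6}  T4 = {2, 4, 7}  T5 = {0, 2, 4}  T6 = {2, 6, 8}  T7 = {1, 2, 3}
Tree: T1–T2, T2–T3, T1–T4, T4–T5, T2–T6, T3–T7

Every vertex of G appears in some bag (union = {0, 1, 2, 3, 4, 5, 6, 7, 8}); every edge is covered by a bag; and for each vertex v the set of bags containing v is connected in the bag tree. The decomposition is therefore valid. The largest bag has 3 vertices, so the width is 2.

Yes; width 2.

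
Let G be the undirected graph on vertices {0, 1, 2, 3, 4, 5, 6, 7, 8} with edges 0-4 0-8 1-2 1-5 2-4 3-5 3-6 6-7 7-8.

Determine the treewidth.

2

A width-2 tree decomposition is:
Bags: B1 = {0, 2, 4}  B2 = {0, 1, 2}  B3 = {0, 1, 5}  B4 = {0, 3, 5}  B5 = {0, 3, 6}  B6 = {0, 6, 7}  B7 = {0, 7, 8}
Tree: B1–B2, B2–B3, B3–B4, B4–B5, B5–B6, B6–B7
Each bag holds 3 vertices, so the decomposition has width 2, which upper-bounds the treewidth. Since 0–4–2–1–5–3–6–7–8–0 is a cycle in G, G is not acyclic. Forests are exactly the graphs of treewidth ≤ 1, so tw(G) ≥ 2. The upper and lower bounds meet at 2, so that is the treewidth.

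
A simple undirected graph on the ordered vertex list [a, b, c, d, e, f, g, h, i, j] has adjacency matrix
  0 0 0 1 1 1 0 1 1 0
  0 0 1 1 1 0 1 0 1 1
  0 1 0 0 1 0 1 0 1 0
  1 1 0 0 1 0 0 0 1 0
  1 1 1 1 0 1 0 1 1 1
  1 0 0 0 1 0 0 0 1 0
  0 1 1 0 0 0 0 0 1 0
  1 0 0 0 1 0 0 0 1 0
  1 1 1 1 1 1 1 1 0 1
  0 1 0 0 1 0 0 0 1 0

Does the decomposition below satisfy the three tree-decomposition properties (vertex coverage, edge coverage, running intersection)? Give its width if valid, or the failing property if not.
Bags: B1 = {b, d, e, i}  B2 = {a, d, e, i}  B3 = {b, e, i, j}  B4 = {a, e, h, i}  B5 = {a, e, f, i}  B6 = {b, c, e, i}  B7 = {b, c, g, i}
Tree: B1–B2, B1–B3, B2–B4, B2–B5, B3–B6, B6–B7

Yes; width 3.

Every vertex of G appears in some bag (union = {a, b, c, d, e, f, g, h, i, j}); every edge is covered by a bag; and for each vertex v the set of bags containing v is connected in the bag tree. The decomposition is therefore valid. The largest bag has 4 vertices, so the width is 3.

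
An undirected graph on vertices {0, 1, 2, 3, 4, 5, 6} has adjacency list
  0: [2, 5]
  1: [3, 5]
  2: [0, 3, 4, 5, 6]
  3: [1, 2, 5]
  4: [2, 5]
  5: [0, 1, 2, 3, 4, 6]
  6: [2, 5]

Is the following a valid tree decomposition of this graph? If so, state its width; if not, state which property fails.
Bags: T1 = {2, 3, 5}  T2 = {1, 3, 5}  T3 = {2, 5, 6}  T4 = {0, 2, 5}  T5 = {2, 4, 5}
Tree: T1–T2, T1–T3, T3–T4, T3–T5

Yes; width 2.

Every vertex of G appears in some bag (union = {0, 1, 2, 3, 4, 5, 6}); every edge is covered by a bag; and for each vertex v the set of bags containing v is connected in the bag tree. The decomposition is therefore valid. The largest bag has 3 vertices, so the width is 2.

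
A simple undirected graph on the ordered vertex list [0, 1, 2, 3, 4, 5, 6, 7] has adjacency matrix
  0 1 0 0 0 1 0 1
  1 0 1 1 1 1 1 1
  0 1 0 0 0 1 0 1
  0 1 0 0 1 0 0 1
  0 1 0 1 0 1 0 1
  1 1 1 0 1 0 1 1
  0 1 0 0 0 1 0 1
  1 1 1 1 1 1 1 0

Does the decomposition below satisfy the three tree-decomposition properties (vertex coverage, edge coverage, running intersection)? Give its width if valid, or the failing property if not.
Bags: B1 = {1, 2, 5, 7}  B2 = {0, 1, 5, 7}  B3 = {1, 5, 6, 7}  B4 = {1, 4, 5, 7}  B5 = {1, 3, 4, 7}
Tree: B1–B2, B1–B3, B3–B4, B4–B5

Every vertex of G appears in some bag (union = {0, 1, 2, 3, 4, 5, 6, 7}); every edge is covered by a bag; and for each vertex v the set of bags containing v is connected in the bag tree. The decomposition is therefore valid. The largest bag has 4 vertices, so the width is 3.

Yes; width 3.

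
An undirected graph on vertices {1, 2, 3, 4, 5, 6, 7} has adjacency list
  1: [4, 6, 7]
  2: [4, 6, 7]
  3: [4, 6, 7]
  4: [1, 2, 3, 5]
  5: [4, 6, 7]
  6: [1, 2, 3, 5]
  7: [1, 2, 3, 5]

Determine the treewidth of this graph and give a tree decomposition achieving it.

Every bag has size at most 4, so the width is 4 − 1 = 3 and tw(G) ≤ 3. For the lower bound: the 4 vertex sets {3,6}, {4,5}, {7}, {2} are disjoint, each induces a connected subgraph, and every pair is joined by at least one edge of G. Contracting each set to a single vertex therefore yields K_{4} as a minor, and since treewidth is minor-monotone, tw(G) ≥ tw(K_{4}) = 3. Therefore the treewidth is 3.

Treewidth 3.
One such decomposition:
Bags: B1 = {3, 4, 6, 7}  B2 = {4, 5, 6, 7}  B3 = {2, 4, 6, 7}  B4 = {1, 4, 6, 7}
Tree: B1–B2, B2–B3, B3–B4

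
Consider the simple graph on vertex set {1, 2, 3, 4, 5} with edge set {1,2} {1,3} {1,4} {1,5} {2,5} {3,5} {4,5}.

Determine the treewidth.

A width-2 tree decomposition is:
Bags: B1 = {1, 4, 5}  B2 = {1, 3, 5}  B3 = {1, 2, 5}
Tree: B1–B2, B2–B3
Every bag has size at most 3, so the width is 3 − 1 = 2 and tw(G) ≤ 2. Conversely, {1, 2, 5} is a clique of size 3, and the vertices of any clique must share a bag in every tree decomposition; so some bag has ≥ 3 vertices and tw(G) ≥ 2. Therefore the treewidth is 2.

2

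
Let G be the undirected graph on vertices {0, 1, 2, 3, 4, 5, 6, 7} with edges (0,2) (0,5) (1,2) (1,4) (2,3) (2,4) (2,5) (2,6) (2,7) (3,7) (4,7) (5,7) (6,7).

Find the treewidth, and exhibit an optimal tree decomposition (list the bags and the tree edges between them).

Treewidth 2.
Bags: B1 = {2, 4, 7}  B2 = {2, 3, 7}  B3 = {2, 5, 7}  B4 = {0, 2, 5}  B5 = {2, 6, 7}  B6 = {1, 2, 4}
Tree: B1–B2, B2–B3, B3–B4, B1–B5, B1–B6

Every bag has size at most 3, so the width is 3 − 1 = 2 and tw(G) ≤ 2. On the other hand G contains the 3-clique {0, 2, 5}. A clique must lie in a single bag of any decomposition, so no decomposition can have width below 2. Combining the bounds, tw(G) = 2.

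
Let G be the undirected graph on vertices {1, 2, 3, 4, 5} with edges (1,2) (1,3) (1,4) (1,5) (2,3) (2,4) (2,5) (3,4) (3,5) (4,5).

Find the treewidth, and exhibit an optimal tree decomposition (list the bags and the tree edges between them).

Treewidth 4.
Bags: B1 = {1, 2, 3, 4, 5}
Tree: (single bag)

A single bag containing all 5 vertices is trivially a valid decomposition of width 4. For the lower bound, the 5 vertices {1, 2, 3, 4, 5} are pairwise adjacent, and any tree decomposition puts a clique entirely inside one bag — forcing width ≥ 4. Hence tw(G) = 4 exactly.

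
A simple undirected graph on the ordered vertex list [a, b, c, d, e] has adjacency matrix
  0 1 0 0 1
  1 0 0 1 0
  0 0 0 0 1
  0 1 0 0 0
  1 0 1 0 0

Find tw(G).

A width-1 tree decomposition is:
Bags: B1 = {b, d}  B2 = {a, b}  B3 = {a, e}  B4 = {c, e}
Tree: B1–B2, B2–B3, B3–B4
Each bag holds 2 vertices, so the decomposition has width 1, which upper-bounds the treewidth. G has an edge, so its treewidth is at least 1. Hence tw(G) = 1 exactly.

1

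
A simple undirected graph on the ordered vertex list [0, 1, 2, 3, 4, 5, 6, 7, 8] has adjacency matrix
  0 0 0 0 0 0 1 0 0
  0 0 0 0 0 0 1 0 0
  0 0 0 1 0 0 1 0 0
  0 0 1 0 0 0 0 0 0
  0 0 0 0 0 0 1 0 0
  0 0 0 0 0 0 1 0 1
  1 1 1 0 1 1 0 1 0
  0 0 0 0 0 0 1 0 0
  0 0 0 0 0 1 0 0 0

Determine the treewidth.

A width-1 tree decomposition is:
Bags: B1 = {5, 8}  B2 = {5, 6}  B3 = {1, 6}  B4 = {4, 6}  B5 = {2, 6}  B6 = {0, 6}  B7 = {6, 7}  B8 = {2, 3}
Tree: B1–B2, B2–B3, B3–B4, B2–B5, B5–B6, B5–B7, B5–B8
The largest bag has 2 vertices, giving width 1; this decomposition certifies tw(G) ≤ 1. Since G has at least one edge (e.g. 8–5), it is not an edgeless graph, so tw(G) ≥ 1. The upper and lower bounds meet at 1, so that is the treewidth.

1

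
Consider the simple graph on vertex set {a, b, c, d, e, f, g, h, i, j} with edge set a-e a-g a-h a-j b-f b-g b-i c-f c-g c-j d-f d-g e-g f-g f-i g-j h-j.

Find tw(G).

A width-2 tree decomposition is:
Bags: B1 = {c, f, g}  B2 = {b, f, g}  B3 = {c, g, j}  B4 = {a, g, j}  B5 = {b, f, i}  B6 = {a, e, g}  B7 = {a, h, j}  B8 = {d, f, g}
Tree: B1–B2, B1–B3, B3–B4, B2–B5, B4–B6, B4–B7, B2–B8
The largest bag has 3 vertices, giving width 2; this decomposition certifies tw(G) ≤ 2. For the lower bound, the 3 vertices {a, g, j} are pairwise adjacent, and any tree decomposition puts a clique entirely inside one bag — forcing width ≥ 2. Therefore the treewidth is 2.

2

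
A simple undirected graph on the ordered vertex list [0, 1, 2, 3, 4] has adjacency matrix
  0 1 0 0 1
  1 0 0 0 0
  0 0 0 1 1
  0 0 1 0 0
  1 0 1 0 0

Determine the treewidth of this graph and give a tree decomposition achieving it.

Every bag has size at most 2, so the width is 2 − 1 = 1 and tw(G) ≤ 1. Since G has at least one edge (e.g. 3–2), it is not an edgeless graph, so tw(G) ≥ 1. The upper and lower bounds meet at 1, so that is the treewidth.

Treewidth 1.
One optimal decomposition is:
Bags: B1 = {2, 3}  B2 = {2, 4}  B3 = {0, 4}  B4 = {0, 1}
Tree: B1–B2, B2–B3, B3–B4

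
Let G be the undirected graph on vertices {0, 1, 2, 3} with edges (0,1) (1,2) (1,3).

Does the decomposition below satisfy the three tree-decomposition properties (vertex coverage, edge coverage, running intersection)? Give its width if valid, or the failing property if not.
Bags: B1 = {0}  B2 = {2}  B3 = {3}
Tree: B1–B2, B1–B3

A tree decomposition must satisfy three properties: every vertex lies in some bag; for every edge, both endpoints lie together in some bag; and for every vertex, the bags containing it form a connected subtree. Here vertex 1 appears in no bag, so the decomposition is invalid.

No — vertex 1 appears in no bag.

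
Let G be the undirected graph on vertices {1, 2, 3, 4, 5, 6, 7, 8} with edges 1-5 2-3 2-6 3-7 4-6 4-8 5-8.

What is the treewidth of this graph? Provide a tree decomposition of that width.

Every bag has size at most 2, so the width is 2 − 1 = 1 and tw(G) ≤ 1. G has an edge, so its treewidth is at least 1. The upper and lower bounds meet at 1, so that is the treewidth.

Treewidth 1.
Bags: B1 = {3, 7}  B2 = {2, 3}  B3 = {2, 6}  B4 = {4, 6}  B5 = {4, 8}  B6 = {5, 8}  B7 = {1, 5}
Tree: B1–B2, B2–B3, B3–B4, B4–B5, B5–B6, B6–B7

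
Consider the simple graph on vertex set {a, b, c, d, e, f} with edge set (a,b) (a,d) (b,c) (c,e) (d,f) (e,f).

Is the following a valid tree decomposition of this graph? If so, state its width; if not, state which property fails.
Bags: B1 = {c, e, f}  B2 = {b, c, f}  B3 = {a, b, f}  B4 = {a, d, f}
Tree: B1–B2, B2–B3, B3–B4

Yes; width 2.

Every vertex of G appears in some bag (union = {a, b, c, d, e, f}); every edge is covered by a bag; and for each vertex v the set of bags containing v is connected in the bag tree. The decomposition is therefore valid. The largest bag has 3 vertices, so the width is 2.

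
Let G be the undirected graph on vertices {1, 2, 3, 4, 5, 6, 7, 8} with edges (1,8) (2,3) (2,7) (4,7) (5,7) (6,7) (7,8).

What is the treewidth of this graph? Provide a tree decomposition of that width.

Treewidth 1.
One optimal decomposition is:
Bags: B1 = {4, 7}  B2 = {2, 7}  B3 = {5, 7}  B4 = {6, 7}  B5 = {2, 3}  B6 = {7, 8}  B7 = {1, 8}
Tree: B1–B2, B1–B3, B1–B4, B2–B5, B2–B6, B6–B7

Each bag holds 2 vertices, so the decomposition has width 1, which upper-bounds the treewidth. Since G has at least one edge (e.g. 7–4), it is not an edgeless graph, so tw(G) ≥ 1. Combining the bounds, tw(G) = 1.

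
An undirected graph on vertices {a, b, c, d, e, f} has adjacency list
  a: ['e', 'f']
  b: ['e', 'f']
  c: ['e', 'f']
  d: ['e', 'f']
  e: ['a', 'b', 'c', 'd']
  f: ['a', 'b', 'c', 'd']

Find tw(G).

A width-2 tree decomposition is:
Bags: B1 = {c, e, f}  B2 = {d, e, f}  B3 = {a, e, f}  B4 = {b, e, f}
Tree: B1–B2, B2–B3, B3–B4
Every bag has size at most 3, so the width is 3 − 1 = 2 and tw(G) ≤ 2. For the lower bound, G contains the cycle e–c–f–d–e, so G is not a forest; only forests have treewidth ≤ 1, hence tw(G) ≥ 2. Hence tw(G) = 2 exactly.

2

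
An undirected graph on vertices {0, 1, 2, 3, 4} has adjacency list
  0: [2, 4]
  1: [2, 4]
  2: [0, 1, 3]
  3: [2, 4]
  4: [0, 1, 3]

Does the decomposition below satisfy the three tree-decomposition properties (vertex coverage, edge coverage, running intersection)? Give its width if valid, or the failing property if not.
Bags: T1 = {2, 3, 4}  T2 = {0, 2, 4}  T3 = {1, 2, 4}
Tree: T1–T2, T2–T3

Yes; width 2.

Vertex coverage: the bags together contain {0, 1, 2, 3, 4}, the full vertex set. Edge coverage: each edge of G has both endpoints in at least one bag. Running intersection: for every vertex, the bags containing it form a connected subtree. All three properties hold, so this is a valid tree decomposition of width max|bag| − 1 = 2, and hence tw(G) ≤ 2.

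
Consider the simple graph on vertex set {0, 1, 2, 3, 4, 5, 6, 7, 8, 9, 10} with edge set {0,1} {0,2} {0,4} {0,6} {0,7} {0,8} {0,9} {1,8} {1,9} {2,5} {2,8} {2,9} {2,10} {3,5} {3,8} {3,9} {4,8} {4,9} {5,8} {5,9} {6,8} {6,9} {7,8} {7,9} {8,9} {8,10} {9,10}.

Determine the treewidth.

A width-3 tree decomposition is:
Bags: B1 = {0, 6, 8, 9}  B2 = {0, 7, 8, 9}  B3 = {0, 2, 8, 9}  B4 = {0, 1, 8, 9}  B5 = {2, 8, 9, 10}  B6 = {0, 4, 8, 9}  B7 = {2, 5, 8, 9}  B8 = {3, 5, 8, 9}
Tree: B1–B2, B2–B3, B3–B4, B3–B5, B4–B6, B5–B7, B7–B8
Each bag holds 4 vertices, so the decomposition has width 3, which upper-bounds the treewidth. For the lower bound, the 4 vertices {0, 1, 8, 9} are pairwise adjacent, and any tree decomposition puts a clique entirely inside one bag — forcing width ≥ 3. Hence tw(G) = 3 exactly.

3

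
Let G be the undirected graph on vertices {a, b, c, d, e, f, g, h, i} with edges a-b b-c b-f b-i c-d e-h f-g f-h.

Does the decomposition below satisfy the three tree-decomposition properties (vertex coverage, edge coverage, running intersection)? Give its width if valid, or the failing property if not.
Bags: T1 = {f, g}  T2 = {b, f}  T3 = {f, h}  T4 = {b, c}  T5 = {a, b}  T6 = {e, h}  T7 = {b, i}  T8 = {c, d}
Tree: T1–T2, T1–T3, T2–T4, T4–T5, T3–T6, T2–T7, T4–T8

Vertex coverage: the bags together contain {a, b, c, d, e, f, g, h, i}, the full vertex set. Edge coverage: each edge of G has both endpoints in at least one bag. Running intersection: for every vertex, the bags containing it form a connected subtree. All three properties hold, so this is a valid tree decomposition of width max|bag| − 1 = 1, and hence tw(G) ≤ 1.

Yes; width 1.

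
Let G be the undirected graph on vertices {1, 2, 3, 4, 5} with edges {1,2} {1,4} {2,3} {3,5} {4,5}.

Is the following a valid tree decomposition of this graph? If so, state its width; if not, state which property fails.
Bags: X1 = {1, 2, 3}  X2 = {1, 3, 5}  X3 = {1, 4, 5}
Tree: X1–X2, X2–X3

Every vertex of G appears in some bag (union = {1, 2, 3, 4, 5}); every edge is covered by a bag; and for each vertex v the set of bags containing v is connected in the bag tree. The decomposition is therefore valid. The largest bag has 3 vertices, so the width is 2.

Yes; width 2.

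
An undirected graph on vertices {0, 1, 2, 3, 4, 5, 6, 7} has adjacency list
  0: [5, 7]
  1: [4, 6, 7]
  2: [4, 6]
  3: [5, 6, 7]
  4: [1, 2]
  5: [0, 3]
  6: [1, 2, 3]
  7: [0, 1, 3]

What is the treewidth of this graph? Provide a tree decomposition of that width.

Every bag has size at most 3, so the width is 3 − 1 = 2 and tw(G) ≤ 2. For the lower bound, G contains the cycle 2–4–1–6–2, so G is not a forest; only forests have treewidth ≤ 1, hence tw(G) ≥ 2. Combining the bounds, tw(G) = 2.

Treewidth 2.
Bags: B1 = {2, 4, 6}  B2 = {1, 4, 6}  B3 = {1, 3, 6}  B4 = {1, 3, 7}  B5 = {3, 5, 7}  B6 = {0, 5, 7}
Tree: B1–B2, B2–B3, B3–B4, B4–B5, B5–B6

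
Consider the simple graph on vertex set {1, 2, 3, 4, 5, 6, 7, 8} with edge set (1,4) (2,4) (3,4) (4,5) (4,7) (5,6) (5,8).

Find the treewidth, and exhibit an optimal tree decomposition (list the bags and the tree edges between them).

Every bag has size at most 2, so the width is 2 − 1 = 1 and tw(G) ≤ 1. Since G has at least one edge (e.g. 5–4), it is not an edgeless graph, so tw(G) ≥ 1. Combining the bounds, tw(G) = 1.

Treewidth 1.
One optimal decomposition is:
Bags: B1 = {4, 5}  B2 = {5, 8}  B3 = {5, 6}  B4 = {1, 4}  B5 = {4, 7}  B6 = {3, 4}  B7 = {2, 4}
Tree: B1–B2, B1–B3, B1–B4, B4–B5, B1–B6, B1–B7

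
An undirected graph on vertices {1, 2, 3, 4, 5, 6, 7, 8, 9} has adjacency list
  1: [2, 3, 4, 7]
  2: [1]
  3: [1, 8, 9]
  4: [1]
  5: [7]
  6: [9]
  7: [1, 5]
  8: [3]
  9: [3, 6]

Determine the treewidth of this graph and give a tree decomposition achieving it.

Treewidth 1.
One optimal decomposition is:
Bags: B1 = {1, 7}  B2 = {1, 3}  B3 = {1, 4}  B4 = {5, 7}  B5 = {1, 2}  B6 = {3, 9}  B7 = {3, 8}  B8 = {6, 9}
Tree: B1–B2, B2–B3, B1–B4, B1–B5, B2–B6, B6–B7, B6–B8

The largest bag has 2 vertices, giving width 1; this decomposition certifies tw(G) ≤ 1. G has an edge, so its treewidth is at least 1. Hence tw(G) = 1 exactly.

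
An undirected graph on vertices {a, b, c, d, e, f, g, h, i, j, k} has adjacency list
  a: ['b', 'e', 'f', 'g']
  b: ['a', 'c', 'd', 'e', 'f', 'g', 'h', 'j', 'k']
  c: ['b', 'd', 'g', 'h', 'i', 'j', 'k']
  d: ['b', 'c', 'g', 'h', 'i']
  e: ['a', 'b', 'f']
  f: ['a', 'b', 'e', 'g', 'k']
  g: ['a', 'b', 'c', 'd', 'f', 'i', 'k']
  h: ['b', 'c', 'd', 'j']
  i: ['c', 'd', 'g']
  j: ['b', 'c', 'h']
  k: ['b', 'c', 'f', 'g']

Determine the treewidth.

3

A width-3 tree decomposition is:
Bags: B1 = {a, b, f, g}  B2 = {b, f, g, k}  B3 = {b, c, g, k}  B4 = {b, c, d, g}  B5 = {c, d, g, i}  B6 = {b, c, d, h}  B7 = {b, c, h, j}  B8 = {a, b, e, f}
Tree: B1–B2, B2–B3, B3–B4, B4–B5, B4–B6, B6–B7, B1–B8
The largest bag has 4 vertices, giving width 3; this decomposition certifies tw(G) ≤ 3. Conversely, {b, c, d, g} is a clique of size 4, and the vertices of any clique must share a bag in every tree decomposition; so some bag has ≥ 4 vertices and tw(G) ≥ 3. Combining the bounds, tw(G) = 3.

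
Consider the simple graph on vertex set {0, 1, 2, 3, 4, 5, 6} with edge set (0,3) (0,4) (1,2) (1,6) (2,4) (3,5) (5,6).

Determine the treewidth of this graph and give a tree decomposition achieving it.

Every bag has size at most 3, so the width is 3 − 1 = 2 and tw(G) ≤ 2. For the lower bound, G contains the cycle 3–5–6–1–2–4–0–3, so G is not a forest; only forests have treewidth ≤ 1, hence tw(G) ≥ 2. Therefore the treewidth is 2.

Treewidth 2.
One optimal decomposition is:
Bags: B1 = {3, 5, 6}  B2 = {1, 3, 6}  B3 = {1, 2, 3}  B4 = {2, 3, 4}  B5 = {0, 3, 4}
Tree: B1–B2, B2–B3, B3–B4, B4–B5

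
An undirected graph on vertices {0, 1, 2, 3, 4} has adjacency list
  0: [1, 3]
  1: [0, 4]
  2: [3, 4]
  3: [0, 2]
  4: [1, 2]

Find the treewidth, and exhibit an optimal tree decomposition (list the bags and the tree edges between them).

The largest bag has 3 vertices, giving width 2; this decomposition certifies tw(G) ≤ 2. For the lower bound, G contains the cycle 1–4–2–3–0–1, so G is not a forest; only forests have treewidth ≤ 1, hence tw(G) ≥ 2. The upper and lower bounds meet at 2, so that is the treewidth.

Treewidth 2.
One optimal decomposition is:
Bags: B1 = {1, 2, 4}  B2 = {1, 2, 3}  B3 = {0, 1, 3}
Tree: B1–B2, B2–B3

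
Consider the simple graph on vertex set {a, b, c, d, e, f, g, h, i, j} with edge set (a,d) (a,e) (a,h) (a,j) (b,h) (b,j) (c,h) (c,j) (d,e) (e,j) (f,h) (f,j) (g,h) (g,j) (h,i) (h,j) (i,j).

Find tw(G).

A width-2 tree decomposition is:
Bags: B1 = {b, h, j}  B2 = {a, h, j}  B3 = {g, h, j}  B4 = {c, h, j}  B5 = {f, h, j}  B6 = {a, e, j}  B7 = {a, d, e}  B8 = {h, i, j}
Tree: B1–B2, B2–B3, B2–B4, B3–B5, B2–B6, B6–B7, B1–B8
Every bag has size at most 3, so the width is 3 − 1 = 2 and tw(G) ≤ 2. Conversely, {a, d, e} is a clique of size 3, and the vertices of any clique must share a bag in every tree decomposition; so some bag has ≥ 3 vertices and tw(G) ≥ 2. The upper and lower bounds meet at 2, so that is the treewidth.

2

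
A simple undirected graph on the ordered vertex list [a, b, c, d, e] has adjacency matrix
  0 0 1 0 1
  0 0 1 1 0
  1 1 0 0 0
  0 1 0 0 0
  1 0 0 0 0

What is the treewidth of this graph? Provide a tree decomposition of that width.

Treewidth 1.
One optimal decomposition is:
Bags: B1 = {a, c}  B2 = {b, c}  B3 = {b, d}  B4 = {a, e}
Tree: B1–B2, B2–B3, B1–B4

Each bag holds 2 vertices, so the decomposition has width 1, which upper-bounds the treewidth. Since G has at least one edge (e.g. a–c), it is not an edgeless graph, so tw(G) ≥ 1. Hence tw(G) = 1 exactly.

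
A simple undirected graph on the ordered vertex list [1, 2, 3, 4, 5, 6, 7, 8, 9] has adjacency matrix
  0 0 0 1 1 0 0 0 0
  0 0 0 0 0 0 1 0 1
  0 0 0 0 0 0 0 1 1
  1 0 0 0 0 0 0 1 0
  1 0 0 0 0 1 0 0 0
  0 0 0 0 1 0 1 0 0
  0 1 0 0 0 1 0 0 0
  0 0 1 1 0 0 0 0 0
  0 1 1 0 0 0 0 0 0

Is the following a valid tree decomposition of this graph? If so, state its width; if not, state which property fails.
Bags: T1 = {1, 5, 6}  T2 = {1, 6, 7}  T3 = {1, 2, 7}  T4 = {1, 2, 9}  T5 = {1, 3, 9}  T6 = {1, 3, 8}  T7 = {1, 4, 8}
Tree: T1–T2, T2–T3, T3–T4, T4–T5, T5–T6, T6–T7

Yes; width 2.

Vertex coverage: the bags together contain {1, 2, 3, 4, 5, 6, 7, 8, 9}, the full vertex set. Edge coverage: each edge of G has both endpoints in at least one bag. Running intersection: for every vertex, the bags containing it form a connected subtree. All three properties hold, so this is a valid tree decomposition of width max|bag| − 1 = 2, and hence tw(G) ≤ 2.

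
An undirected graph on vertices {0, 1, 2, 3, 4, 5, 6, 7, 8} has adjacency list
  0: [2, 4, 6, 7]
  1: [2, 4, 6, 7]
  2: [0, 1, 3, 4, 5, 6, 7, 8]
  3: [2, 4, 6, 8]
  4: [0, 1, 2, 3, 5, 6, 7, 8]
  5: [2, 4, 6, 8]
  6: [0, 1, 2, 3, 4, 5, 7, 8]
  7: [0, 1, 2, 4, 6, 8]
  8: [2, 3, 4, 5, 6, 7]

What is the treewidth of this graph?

4

A width-4 tree decomposition is:
Bags: B1 = {1, 2, 4, 6, 7}  B2 = {2, 4, 6, 7, 8}  B3 = {2, 3, 4, 6, 8}  B4 = {2, 4, 5, 6, 8}  B5 = {0, 2, 4, 6, 7}
Tree: B1–B2, B2–B3, B3–B4, B1–B5
The largest bag has 5 vertices, giving width 4; this decomposition certifies tw(G) ≤ 4. On the other hand G contains the 5-clique {2, 3, 4, 6, 8}. A clique must lie in a single bag of any decomposition, so no decomposition can have width below 4. The upper and lower bounds meet at 4, so that is the treewidth.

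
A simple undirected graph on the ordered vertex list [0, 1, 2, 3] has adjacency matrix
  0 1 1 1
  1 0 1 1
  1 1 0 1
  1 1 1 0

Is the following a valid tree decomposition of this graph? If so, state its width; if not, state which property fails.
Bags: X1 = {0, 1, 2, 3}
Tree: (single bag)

Checking the three conditions: (i) the bags cover all of {0, 1, 2, 3}; (ii) for each edge, some bag contains both endpoints; (iii) the bags containing any fixed vertex form a subtree. All hold, so the decomposition is valid with width 4 − 1 = 3.

Yes; width 3.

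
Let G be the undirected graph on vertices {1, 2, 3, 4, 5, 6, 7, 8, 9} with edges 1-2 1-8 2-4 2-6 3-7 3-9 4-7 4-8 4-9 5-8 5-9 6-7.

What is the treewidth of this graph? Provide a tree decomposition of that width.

Each bag holds 4 vertices, so the decomposition has width 3, which upper-bounds the treewidth. For the lower bound: the 4 vertex sets {3,6,7}, {2}, {4}, {1,5,8,9} are disjoint, each induces a connected subgraph, and every pair is joined by at least one edge of G. Contracting each set to a single vertex therefore yields K_{4} as a minor, and since treewidth is minor-monotone, tw(G) ≥ tw(K_{4}) = 3. Combining the bounds, tw(G) = 3.

Treewidth 3.
One such decomposition:
Bags: B1 = {2, 3, 6, 7}  B2 = {2, 3, 4, 7}  B3 = {2, 3, 4, 9}  B4 = {1, 2, 4, 9}  B5 = {1, 4, 8, 9}  B6 = {1, 5, 8, 9}
Tree: B1–B2, B2–B3, B3–B4, B4–B5, B5–B6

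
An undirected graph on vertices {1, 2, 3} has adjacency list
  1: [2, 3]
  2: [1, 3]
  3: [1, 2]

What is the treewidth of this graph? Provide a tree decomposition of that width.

With just one bag of size 3, the width is 3 − 1 = 2, so tw(G) ≤ 2. On the other hand G contains the 3-clique {1, 2, 3}. A clique must lie in a single bag of any decomposition, so no decomposition can have width below 2. The upper and lower bounds meet at 2, so that is the treewidth.

Treewidth 2.
One optimal decomposition is:
Bags: B1 = {1, 2, 3}
Tree: (single bag)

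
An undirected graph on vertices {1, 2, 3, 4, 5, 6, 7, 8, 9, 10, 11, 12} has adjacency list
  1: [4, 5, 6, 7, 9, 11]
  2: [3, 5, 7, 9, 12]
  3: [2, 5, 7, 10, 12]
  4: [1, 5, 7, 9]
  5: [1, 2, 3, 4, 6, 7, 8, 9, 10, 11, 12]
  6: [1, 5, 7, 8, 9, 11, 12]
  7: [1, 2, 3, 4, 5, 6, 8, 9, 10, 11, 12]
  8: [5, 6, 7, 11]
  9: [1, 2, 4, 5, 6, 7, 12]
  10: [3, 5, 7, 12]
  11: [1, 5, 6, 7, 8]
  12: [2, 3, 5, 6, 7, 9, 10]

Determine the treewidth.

A width-4 tree decomposition is:
Bags: B1 = {2, 3, 5, 7, 12}  B2 = {2, 5, 7, 9, 12}  B3 = {3, 5, 7, 10, 12}  B4 = {5, 6, 7, 9, 12}  B5 = {1, 5, 6, 7, 9}  B6 = {1, 4, 5, 7, 9}  B7 = {1, 5, 6, 7, 11}  B8 = {5, 6, 7, 8, 11}
Tree: B1–B2, B1–B3, B2–B4, B4–B5, B5–B6, B5–B7, B7–B8
The largest bag has 5 vertices, giving width 4; this decomposition certifies tw(G) ≤ 4. Conversely, {2, 5, 7, 9, 12} is a clique of size 5, and the vertices of any clique must share a bag in every tree decomposition; so some bag has ≥ 5 vertices and tw(G) ≥ 4. Hence tw(G) = 4 exactly.

4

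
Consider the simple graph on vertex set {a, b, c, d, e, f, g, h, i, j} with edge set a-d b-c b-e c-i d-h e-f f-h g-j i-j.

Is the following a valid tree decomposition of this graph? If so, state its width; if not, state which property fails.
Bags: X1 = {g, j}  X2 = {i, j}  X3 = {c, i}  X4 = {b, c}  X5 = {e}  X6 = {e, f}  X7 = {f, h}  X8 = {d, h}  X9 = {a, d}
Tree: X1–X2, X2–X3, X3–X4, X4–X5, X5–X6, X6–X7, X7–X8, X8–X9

No — edge (b,e) lies in no bag.

A tree decomposition must satisfy three properties: every vertex lies in some bag; for every edge, both endpoints lie together in some bag; and for every vertex, the bags containing it form a connected subtree. Here edge (b,e) lies in no bag, so the decomposition is invalid.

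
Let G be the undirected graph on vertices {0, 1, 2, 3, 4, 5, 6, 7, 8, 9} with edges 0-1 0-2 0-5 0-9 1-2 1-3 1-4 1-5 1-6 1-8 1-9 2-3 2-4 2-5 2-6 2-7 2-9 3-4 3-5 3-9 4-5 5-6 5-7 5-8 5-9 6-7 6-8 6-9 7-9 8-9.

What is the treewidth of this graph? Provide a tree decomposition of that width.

Treewidth 4.
Bags: B1 = {0, 1, 2, 5, 9}  B2 = {1, 2, 5, 6, 9}  B3 = {2, 5, 6, 7, 9}  B4 = {1, 5, 6, 8, 9}  B5 = {1, 2, 3, 5, 9}  B6 = {1, 2, 3, 4, 5}
Tree: B1–B2, B2–B3, B2–B4, B1–B5, B5–B6

Every bag has size at most 5, so the width is 5 − 1 = 4 and tw(G) ≤ 4. On the other hand G contains the 5-clique {1, 5, 6, 8, 9}. A clique must lie in a single bag of any decomposition, so no decomposition can have width below 4. Therefore the treewidth is 4.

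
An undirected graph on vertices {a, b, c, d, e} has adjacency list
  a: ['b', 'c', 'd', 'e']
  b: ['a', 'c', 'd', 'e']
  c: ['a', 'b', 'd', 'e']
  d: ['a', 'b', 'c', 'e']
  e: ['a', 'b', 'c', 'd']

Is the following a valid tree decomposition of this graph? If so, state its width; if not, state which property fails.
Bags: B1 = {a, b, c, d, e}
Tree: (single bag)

Checking the three conditions: (i) the bags cover all of {a, b, c, d, e}; (ii) for each edge, some bag contains both endpoints; (iii) the bags containing any fixed vertex form a subtree. All hold, so the decomposition is valid with width 5 − 1 = 4.

Yes; width 4.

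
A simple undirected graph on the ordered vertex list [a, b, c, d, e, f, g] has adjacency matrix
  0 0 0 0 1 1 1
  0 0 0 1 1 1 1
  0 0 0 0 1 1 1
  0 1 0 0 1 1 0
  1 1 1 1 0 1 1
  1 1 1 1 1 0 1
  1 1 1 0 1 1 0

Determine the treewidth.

3

A width-3 tree decomposition is:
Bags: B1 = {b, e, f, g}  B2 = {b, d, e, f}  B3 = {a, e, f, g}  B4 = {c, e, f, g}
Tree: B1–B2, B1–B3, B1–B4
The largest bag has 4 vertices, giving width 3; this decomposition certifies tw(G) ≤ 3. On the other hand G contains the 4-clique {b, d, e, f}. A clique must lie in a single bag of any decomposition, so no decomposition can have width below 3. Hence tw(G) = 3 exactly.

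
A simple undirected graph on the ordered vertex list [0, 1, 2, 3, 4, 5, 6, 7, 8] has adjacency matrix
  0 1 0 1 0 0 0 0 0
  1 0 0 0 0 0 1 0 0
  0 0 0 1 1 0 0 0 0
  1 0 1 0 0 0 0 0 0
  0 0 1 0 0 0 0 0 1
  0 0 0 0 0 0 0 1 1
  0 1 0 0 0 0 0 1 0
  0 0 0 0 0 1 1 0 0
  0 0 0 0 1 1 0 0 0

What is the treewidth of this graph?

2

A width-2 tree decomposition is:
Bags: B1 = {0, 1, 3}  B2 = {1, 2, 3}  B3 = {1, 2, 4}  B4 = {1, 4, 8}  B5 = {1, 5, 8}  B6 = {1, 5, 7}  B7 = {1, 6, 7}
Tree: B1–B2, B2–B3, B3–B4, B4–B5, B5–B6, B6–B7
The largest bag has 3 vertices, giving width 2; this decomposition certifies tw(G) ≤ 2. For the lower bound, G contains the cycle 1–0–3–2–4–8–5–7–6–1, so G is not a forest; only forests have treewidth ≤ 1, hence tw(G) ≥ 2. Therefore the treewidth is 2.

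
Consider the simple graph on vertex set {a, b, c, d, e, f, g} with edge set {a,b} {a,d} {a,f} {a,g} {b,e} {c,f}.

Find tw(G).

A width-1 tree decomposition is:
Bags: B1 = {a, b}  B2 = {a, g}  B3 = {a, d}  B4 = {b, e}  B5 = {a, f}  B6 = {c, f}
Tree: B1–B2, B2–B3, B1–B4, B2–B5, B5–B6
The largest bag has 2 vertices, giving width 1; this decomposition certifies tw(G) ≤ 1. Since G has at least one edge (e.g. a–b), it is not an edgeless graph, so tw(G) ≥ 1. Hence tw(G) = 1 exactly.

1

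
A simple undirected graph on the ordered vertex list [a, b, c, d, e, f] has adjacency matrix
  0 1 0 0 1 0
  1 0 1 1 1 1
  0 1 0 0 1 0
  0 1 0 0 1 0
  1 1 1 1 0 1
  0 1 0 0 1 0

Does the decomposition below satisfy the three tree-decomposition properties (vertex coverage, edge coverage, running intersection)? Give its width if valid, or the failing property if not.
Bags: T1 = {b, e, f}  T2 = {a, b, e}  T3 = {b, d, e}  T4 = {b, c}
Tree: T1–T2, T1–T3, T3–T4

No — edge (e,c) lies in no bag.

A tree decomposition must satisfy three properties: every vertex lies in some bag; for every edge, both endpoints lie together in some bag; and for every vertex, the bags containing it form a connected subtree. Here edge (e,c) lies in no bag, so the decomposition is invalid.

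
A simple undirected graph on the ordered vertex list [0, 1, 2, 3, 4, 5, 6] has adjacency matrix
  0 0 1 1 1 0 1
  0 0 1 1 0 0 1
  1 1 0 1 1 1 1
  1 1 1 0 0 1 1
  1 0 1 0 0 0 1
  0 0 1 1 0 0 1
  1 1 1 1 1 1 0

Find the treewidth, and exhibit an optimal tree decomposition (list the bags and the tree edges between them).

Every bag has size at most 4, so the width is 4 − 1 = 3 and tw(G) ≤ 3. For the lower bound, the 4 vertices {0, 2, 3, 6} are pairwise adjacent, and any tree decomposition puts a clique entirely inside one bag — forcing width ≥ 3. The upper and lower bounds meet at 3, so that is the treewidth.

Treewidth 3.
One optimal decomposition is:
Bags: B1 = {0, 2, 3, 6}  B2 = {2, 3, 5, 6}  B3 = {1, 2, 3, 6}  B4 = {0, 2, 4, 6}
Tree: B1–B2, B1–B3, B1–B4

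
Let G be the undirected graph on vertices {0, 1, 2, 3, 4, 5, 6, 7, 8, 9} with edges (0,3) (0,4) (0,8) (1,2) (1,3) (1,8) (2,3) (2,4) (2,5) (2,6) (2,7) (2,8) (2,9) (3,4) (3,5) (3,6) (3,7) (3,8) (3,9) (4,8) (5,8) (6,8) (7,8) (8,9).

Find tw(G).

A width-3 tree decomposition is:
Bags: B1 = {2, 3, 6, 8}  B2 = {2, 3, 8, 9}  B3 = {2, 3, 7, 8}  B4 = {1, 2, 3, 8}  B5 = {2, 3, 4, 8}  B6 = {2, 3, 5, 8}  B7 = {0, 3, 4, 8}
Tree: B1–B2, B1–B3, B3–B4, B1–B5, B1–B6, B5–B7
The largest bag has 4 vertices, giving width 3; this decomposition certifies tw(G) ≤ 3. Conversely, {0, 3, 4, 8} is a clique of size 4, and the vertices of any clique must share a bag in every tree decomposition; so some bag has ≥ 4 vertices and tw(G) ≥ 3. Hence tw(G) = 3 exactly.

3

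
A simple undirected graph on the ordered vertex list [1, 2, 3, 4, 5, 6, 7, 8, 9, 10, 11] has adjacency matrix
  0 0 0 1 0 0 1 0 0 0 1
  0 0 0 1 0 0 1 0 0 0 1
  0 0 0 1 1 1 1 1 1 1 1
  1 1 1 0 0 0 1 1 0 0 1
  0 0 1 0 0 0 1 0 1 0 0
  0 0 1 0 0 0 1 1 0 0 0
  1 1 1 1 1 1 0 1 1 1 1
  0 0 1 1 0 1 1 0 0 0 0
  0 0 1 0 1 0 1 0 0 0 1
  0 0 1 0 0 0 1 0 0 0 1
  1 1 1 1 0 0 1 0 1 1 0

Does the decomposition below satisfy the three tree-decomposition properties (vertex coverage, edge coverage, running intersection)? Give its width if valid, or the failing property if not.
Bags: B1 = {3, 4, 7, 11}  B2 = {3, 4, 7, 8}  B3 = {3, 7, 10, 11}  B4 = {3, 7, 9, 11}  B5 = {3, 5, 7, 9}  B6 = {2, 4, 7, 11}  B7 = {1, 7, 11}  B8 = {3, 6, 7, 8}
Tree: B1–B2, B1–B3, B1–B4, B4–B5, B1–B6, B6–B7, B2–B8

No — edge (4,1) lies in no bag.

A tree decomposition must satisfy three properties: every vertex lies in some bag; for every edge, both endpoints lie together in some bag; and for every vertex, the bags containing it form a connected subtree. Here edge (4,1) lies in no bag, so the decomposition is invalid.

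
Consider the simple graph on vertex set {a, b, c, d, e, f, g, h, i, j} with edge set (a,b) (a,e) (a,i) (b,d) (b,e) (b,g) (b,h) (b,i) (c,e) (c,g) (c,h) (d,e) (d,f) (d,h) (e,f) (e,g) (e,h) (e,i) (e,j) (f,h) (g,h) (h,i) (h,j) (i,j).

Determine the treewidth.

A width-3 tree decomposition is:
Bags: B1 = {b, e, g, h}  B2 = {b, d, e, h}  B3 = {c, e, g, h}  B4 = {b, e, h, i}  B5 = {e, h, i, j}  B6 = {d, e, f, h}  B7 = {a, b, e, i}
Tree: B1–B2, B1–B3, B2–B4, B4–B5, B2–B6, B4–B7
Each bag holds 4 vertices, so the decomposition has width 3, which upper-bounds the treewidth. Conversely, {e, h, i, j} is a clique of size 4, and the vertices of any clique must share a bag in every tree decomposition; so some bag has ≥ 4 vertices and tw(G) ≥ 3. Hence tw(G) = 3 exactly.

3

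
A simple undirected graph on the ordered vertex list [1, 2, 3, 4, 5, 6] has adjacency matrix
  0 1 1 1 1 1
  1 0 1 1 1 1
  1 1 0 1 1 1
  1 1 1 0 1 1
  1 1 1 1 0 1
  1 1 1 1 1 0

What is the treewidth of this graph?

A width-5 tree decomposition is:
Bags: B1 = {1, 2, 3, 4, 5, 6}
Tree: (single bag)
With just one bag of size 6, the width is 6 − 1 = 5, so tw(G) ≤ 5. Conversely, {1, 2, 3, 4, 5, 6} is a clique of size 6, and the vertices of any clique must share a bag in every tree decomposition; so some bag has ≥ 6 vertices and tw(G) ≥ 5. Therefore the treewidth is 5.

5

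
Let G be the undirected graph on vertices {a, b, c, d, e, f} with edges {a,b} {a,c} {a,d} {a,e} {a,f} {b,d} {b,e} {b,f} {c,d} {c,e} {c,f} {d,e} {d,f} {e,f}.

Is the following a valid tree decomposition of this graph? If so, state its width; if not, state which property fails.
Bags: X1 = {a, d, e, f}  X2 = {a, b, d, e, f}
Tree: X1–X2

No — vertex c appears in no bag.

A tree decomposition must satisfy three properties: every vertex lies in some bag; for every edge, both endpoints lie together in some bag; and for every vertex, the bags containing it form a connected subtree. Here vertex c appears in no bag, so the decomposition is invalid.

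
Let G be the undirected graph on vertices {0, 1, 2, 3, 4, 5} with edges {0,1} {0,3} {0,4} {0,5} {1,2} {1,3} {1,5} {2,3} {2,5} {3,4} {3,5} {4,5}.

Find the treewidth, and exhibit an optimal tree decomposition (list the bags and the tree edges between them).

Each bag holds 4 vertices, so the decomposition has width 3, which upper-bounds the treewidth. Conversely, {0, 1, 3, 5} is a clique of size 4, and the vertices of any clique must share a bag in every tree decomposition; so some bag has ≥ 4 vertices and tw(G) ≥ 3. Combining the bounds, tw(G) = 3.

Treewidth 3.
One optimal decomposition is:
Bags: B1 = {0, 1, 3, 5}  B2 = {1, 2, 3, 5}  B3 = {0, 3, 4, 5}
Tree: B1–B2, B1–B3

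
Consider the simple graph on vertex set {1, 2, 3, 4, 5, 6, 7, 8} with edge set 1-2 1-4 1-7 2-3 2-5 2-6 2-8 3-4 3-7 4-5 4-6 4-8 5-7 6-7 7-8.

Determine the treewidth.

A width-3 tree decomposition is:
Bags: B1 = {2, 4, 5, 7}  B2 = {2, 3, 4, 7}  B3 = {1, 2, 4, 7}  B4 = {2, 4, 7, 8}  B5 = {2, 4, 6, 7}
Tree: B1–B2, B2–B3, B3–B4, B4–B5
The largest bag has 4 vertices, giving width 3; this decomposition certifies tw(G) ≤ 3. For the lower bound: the 4 vertex sets {4,5}, {2,3}, {7}, {1} are disjoint, each induces a connected subgraph, and every pair is joined by at least one edge of G. Contracting each set to a single vertex therefore yields K_{4} as a minor, and since treewidth is minor-monotone, tw(G) ≥ tw(K_{4}) = 3. The upper and lower bounds meet at 3, so that is the treewidth.

3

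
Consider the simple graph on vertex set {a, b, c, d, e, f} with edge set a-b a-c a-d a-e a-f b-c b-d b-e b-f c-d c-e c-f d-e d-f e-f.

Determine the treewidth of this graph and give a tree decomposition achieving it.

A single bag containing all 6 vertices is trivially a valid decomposition of width 5. Conversely, {a, b, c, d, e, f} is a clique of size 6, and the vertices of any clique must share a bag in every tree decomposition; so some bag has ≥ 6 vertices and tw(G) ≥ 5. Hence tw(G) = 5 exactly.

Treewidth 5.
Bags: B1 = {a, b, c, d, e, f}
Tree: (single bag)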